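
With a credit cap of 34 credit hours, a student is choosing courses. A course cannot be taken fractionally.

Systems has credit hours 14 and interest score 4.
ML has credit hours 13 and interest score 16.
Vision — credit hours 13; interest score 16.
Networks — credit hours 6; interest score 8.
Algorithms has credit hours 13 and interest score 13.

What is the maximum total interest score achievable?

40

This is a 0-1 knapsack instance.
Vision + Networks + Algorithms: credit hours 13 + 6 + 13 = 32 ≤ 34, interest score 16 + 8 + 13 = 37.
ML + Networks + Algorithms: credit hours 13 + 6 + 13 = 32 ≤ 34, interest score 16 + 8 + 13 = 37.
ML + Vision + Networks: credit hours 13 + 13 + 6 = 32 ≤ 34, interest score 16 + 16 + 8 = 40.
Best is ML, Vision, and Networks with total interest score 40.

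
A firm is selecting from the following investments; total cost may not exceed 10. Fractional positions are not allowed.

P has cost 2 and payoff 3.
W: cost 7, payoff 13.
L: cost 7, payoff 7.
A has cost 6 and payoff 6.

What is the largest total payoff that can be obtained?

16

Allowing fractional choices, the relaxed optimum would be about 17.0, but investments are indivisible.
W: cost 7 ≤ 10, payoff 13.
P + W: cost 2 + 7 = 9 ≤ 10, payoff 3 + 13 = 16.
P + L: cost 2 + 7 = 9 ≤ 10, payoff 3 + 7 = 10.
Best is P and W with total payoff 16.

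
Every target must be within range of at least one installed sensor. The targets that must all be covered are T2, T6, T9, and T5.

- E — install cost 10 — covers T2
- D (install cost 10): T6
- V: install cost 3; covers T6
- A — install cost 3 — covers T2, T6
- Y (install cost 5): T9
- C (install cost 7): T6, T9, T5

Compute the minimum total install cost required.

Choose A and C: together they cover T2, T6, T9, T5 — every target.
Total install cost: 3 + 7 = 10.
No cover costs less than 10.

10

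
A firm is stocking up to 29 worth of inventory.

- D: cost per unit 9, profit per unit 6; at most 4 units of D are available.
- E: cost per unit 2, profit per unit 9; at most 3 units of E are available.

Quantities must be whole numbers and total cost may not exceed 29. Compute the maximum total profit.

39

E has the best ratio (9/2); taking only E gives at most 3×9 = 27 (stopped by the supply cap of 3).
Mixing does better — 2×D and 3×E: cost 24 ≤ 29, profit 2·6 + 3·9 = 39.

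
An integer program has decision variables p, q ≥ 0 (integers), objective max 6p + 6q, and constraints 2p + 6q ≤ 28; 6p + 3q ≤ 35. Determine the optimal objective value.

Relaxing integrality, the LP optimum is 44.80 at (p,q) = (4.2, 3.27), which is not an integer point.
(p,q)=(4,3): 2·4+6·3=26≤28, 6·4+3·3=33≤35, objective 42.
(p,q)=(3,3): 2·3+6·3=24≤28, 6·3+3·3=27≤35, objective 36.
The best lattice point is (4,3), giving 42.

42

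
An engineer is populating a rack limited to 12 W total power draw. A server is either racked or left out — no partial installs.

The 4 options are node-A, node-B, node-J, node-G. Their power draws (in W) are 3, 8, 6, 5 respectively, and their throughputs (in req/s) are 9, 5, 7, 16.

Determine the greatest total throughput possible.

Allowing fractional choices, the relaxed optimum would be about 29.7, but servers are indivisible.
node-A + node-G: power draw 3 + 5 = 8 ≤ 12, throughput 9 + 16 = 25.
node-G: power draw 5 ≤ 12, throughput 16.
node-J + node-G: power draw 6 + 5 = 11 ≤ 12, throughput 7 + 16 = 23.
Best is node-A and node-G with total throughput 25.

25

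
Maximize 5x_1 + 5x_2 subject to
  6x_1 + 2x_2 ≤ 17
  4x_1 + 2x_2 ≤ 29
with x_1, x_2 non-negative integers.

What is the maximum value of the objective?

Relaxing integrality, the LP optimum is 42.50 at (x_1,x_2) = (0, 8.5), which is not an integer point.
(x_1,x_2)=(0,8) is feasible, giving 40.
(x_1,x_2)=(0,7) is feasible, giving 35.
No feasible integer point exceeds 40.

40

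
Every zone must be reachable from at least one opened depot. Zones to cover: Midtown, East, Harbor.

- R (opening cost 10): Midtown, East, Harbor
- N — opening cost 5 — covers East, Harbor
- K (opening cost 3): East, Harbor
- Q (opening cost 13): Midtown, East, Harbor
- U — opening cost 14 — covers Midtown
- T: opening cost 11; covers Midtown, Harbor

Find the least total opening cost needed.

R alone covers Midtown, East, Harbor — every zone.
Total opening cost: 10.

10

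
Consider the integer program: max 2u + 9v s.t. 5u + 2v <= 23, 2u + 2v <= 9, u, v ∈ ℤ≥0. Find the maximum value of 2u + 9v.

36

Relaxing integrality, the LP optimum is 40.50 at (u,v) = (0, 4.5), which is not an integer point.
(u,v)=(0,4): 5·0+2·4=8≤23, 2·0+2·4=8≤9, objective 36.
(u,v)=(1,3): 5·1+2·3=11≤23, 2·1+2·3=8≤9, objective 29.
(u,v)=(0,3): 5·0+2·3=6≤23, 2·0+2·3=6≤9, objective 27.
The best lattice point is (0,4), giving 36.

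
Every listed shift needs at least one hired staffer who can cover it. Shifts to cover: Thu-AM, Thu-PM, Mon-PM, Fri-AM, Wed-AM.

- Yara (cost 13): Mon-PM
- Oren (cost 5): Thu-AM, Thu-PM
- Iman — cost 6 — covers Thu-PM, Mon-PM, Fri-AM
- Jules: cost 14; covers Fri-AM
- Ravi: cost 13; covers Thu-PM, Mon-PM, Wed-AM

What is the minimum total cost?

24

Choose Oren, Iman, and Ravi: together they cover Thu-AM, Thu-PM, Mon-PM, Fri-AM, Wed-AM — every shift.
Total cost: 5 + 6 + 13 = 24.
No cover costs less than 24.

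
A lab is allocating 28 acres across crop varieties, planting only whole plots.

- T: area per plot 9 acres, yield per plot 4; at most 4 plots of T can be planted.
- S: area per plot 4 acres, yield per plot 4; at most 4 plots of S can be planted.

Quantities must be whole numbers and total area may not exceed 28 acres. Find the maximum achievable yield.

Take 1×T and 4×S: area 25 ≤ 28, yield 1·4 + 4·4 = 20.
S has the best ratio (4/4) and is taken to its limit of 4; remaining capacity is filled optimally with the others.

20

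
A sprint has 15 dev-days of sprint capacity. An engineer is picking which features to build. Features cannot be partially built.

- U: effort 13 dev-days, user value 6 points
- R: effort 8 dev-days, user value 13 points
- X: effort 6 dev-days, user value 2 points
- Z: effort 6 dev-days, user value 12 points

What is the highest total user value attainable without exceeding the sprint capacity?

Allowing fractional choices, the relaxed optimum would be about 25.5, but features are indivisible.
R + Z: effort 8 + 6 = 14 ≤ 15, user value 13 + 12 = 25.
R + X: effort 8 + 6 = 14 ≤ 15, user value 13 + 2 = 15.
X + Z: effort 6 + 6 = 12 ≤ 15, user value 2 + 12 = 14.
Best is R and Z with total user value 25.

25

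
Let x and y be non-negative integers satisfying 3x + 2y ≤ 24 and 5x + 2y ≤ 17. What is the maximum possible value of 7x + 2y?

23

(x,y)=(3,1) is feasible, giving 23.
(x,y)=(3,0) is feasible, giving 21.
(x,y)=(2,2) is feasible, giving 18.
(x,y)=(2,1) is feasible, giving 16.
Maximum is 23 at (x,y)=(3,1).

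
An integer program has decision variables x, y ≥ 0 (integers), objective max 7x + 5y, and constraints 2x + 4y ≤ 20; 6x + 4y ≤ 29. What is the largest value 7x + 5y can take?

Relaxing integrality, the LP optimum is 35.12 at (x,y) = (2.25, 3.88), which is not an integer point.
(x,y)=(2,4): 2·2+4·4=20≤20, 6·2+4·4=28≤29, objective 34.
(x,y)=(3,2): 2·3+4·2=14≤20, 6·3+4·2=26≤29, objective 31.
(x,y)=(2,3): 2·2+4·3=16≤20, 6·2+4·3=24≤29, objective 29.
The best lattice point is (2,4), giving 34.

34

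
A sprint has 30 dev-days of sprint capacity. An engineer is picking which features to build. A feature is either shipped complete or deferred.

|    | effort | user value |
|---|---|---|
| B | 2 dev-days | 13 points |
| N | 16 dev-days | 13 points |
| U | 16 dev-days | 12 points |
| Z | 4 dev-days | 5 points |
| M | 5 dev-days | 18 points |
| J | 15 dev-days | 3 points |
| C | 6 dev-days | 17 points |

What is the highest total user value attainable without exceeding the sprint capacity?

B + Z + M + C: effort 2 + 4 + 5 + 6 = 17 ≤ 30, user value 13 + 5 + 18 + 17 = 53.
B + U + M + C: effort 2 + 16 + 5 + 6 = 29 ≤ 30, user value 13 + 12 + 18 + 17 = 60.
B + N + M + C: effort 2 + 16 + 5 + 6 = 29 ≤ 30, user value 13 + 13 + 18 + 17 = 61.
Best is B, N, M, and C with total user value 61.

61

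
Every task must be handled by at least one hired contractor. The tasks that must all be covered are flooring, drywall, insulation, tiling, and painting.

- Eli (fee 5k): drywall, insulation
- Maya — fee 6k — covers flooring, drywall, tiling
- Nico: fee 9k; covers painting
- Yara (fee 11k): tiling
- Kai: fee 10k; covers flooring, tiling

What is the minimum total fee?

This is a weighted set-cover instance.
Choose Eli, Maya, and Nico: together they cover flooring, drywall, insulation, tiling, painting — every task.
Total fee: 5 + 6 + 9 = 20.
No cover costs less than 20.

20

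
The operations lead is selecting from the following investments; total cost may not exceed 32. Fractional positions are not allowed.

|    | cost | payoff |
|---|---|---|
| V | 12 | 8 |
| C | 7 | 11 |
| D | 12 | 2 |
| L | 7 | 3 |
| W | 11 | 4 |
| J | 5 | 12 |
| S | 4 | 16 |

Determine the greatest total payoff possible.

47

This is an integer program with binary decision variables.
V + C + J + S: cost 12 + 7 + 5 + 4 = 28 ≤ 32, payoff 8 + 11 + 12 + 16 = 47.
C + W + J + S: cost 7 + 11 + 5 + 4 = 27 ≤ 32, payoff 11 + 4 + 12 + 16 = 43.
C + L + J + S: cost 7 + 7 + 5 + 4 = 23 ≤ 32, payoff 11 + 3 + 12 + 16 = 42.
Best is V, C, J, and S with total payoff 47.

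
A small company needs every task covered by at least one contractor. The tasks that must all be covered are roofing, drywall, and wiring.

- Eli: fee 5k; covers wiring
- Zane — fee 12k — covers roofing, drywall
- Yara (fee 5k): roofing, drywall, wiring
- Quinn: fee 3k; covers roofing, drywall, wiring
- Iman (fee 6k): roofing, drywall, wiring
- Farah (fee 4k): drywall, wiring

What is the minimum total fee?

This is a weighted set-cover instance.
Quinn alone covers roofing, drywall, wiring — every task.
Total fee: 3.
No cover costs less than 3.

3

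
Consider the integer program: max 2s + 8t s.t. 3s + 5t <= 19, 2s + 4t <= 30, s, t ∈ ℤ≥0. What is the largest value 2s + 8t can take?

26

(s,t)=(1,3) is feasible, giving 26.
(s,t)=(0,3) is feasible, giving 24.
(s,t)=(2,2) is feasible, giving 20.
(s,t)=(1,2) is feasible, giving 18.
The best lattice point is (1,3), giving 26.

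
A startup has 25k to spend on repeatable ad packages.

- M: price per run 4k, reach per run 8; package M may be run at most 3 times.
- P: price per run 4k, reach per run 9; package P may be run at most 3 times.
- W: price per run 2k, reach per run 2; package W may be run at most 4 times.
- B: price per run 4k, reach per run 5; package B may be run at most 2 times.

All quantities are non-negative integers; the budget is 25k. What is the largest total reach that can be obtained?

51

Take 3×M and 3×P: price 24 ≤ 25, reach 3·8 + 3·9 = 51.
P has the best ratio (9/4) and is taken to its limit of 3; remaining capacity is filled optimally with the others.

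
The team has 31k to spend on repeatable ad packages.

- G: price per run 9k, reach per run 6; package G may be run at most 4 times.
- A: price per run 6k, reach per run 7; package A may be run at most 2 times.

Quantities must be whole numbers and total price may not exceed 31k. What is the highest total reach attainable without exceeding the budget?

26

This is a bounded integer knapsack.
Take 2×G and 2×A: price 30 ≤ 31, reach 2·6 + 2·7 = 26.
A has the best ratio (7/6) and is taken to its limit of 2; remaining capacity is filled optimally with the others.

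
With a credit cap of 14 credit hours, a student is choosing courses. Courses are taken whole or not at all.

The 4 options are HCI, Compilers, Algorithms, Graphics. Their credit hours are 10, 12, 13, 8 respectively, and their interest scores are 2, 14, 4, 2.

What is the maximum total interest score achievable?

14

Allowing fractional choices, the relaxed optimum would be about 14.6, but courses are indivisible.
Compilers: credit hours 12 ≤ 14, interest score 14.
Algorithms: credit hours 13 ≤ 14, interest score 4.
Best is Compilers with total interest score 14.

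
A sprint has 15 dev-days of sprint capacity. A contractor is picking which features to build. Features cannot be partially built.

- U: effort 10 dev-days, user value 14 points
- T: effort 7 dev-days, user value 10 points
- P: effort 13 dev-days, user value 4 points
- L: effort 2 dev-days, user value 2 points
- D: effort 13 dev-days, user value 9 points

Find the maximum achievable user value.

Allowing fractional choices, the relaxed optimum would be about 21.2, but features are indivisible.
U: effort 10 ≤ 15, user value 14.
U + L: effort 10 + 2 = 12 ≤ 15, user value 14 + 2 = 16.
Best is U and L with total user value 16.

16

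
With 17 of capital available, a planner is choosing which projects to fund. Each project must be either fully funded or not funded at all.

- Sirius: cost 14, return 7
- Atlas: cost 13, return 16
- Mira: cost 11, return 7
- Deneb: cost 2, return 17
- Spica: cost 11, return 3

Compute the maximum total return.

33

This is an integer program with binary decision variables.
Allowing fractional choices, the relaxed optimum would be about 34.3, but projects are indivisible.
Sirius + Deneb: cost 14 + 2 = 16 ≤ 17, return 7 + 17 = 24.
Mira + Deneb: cost 11 + 2 = 13 ≤ 17, return 7 + 17 = 24.
Atlas + Deneb: cost 13 + 2 = 15 ≤ 17, return 16 + 17 = 33.
Best is Atlas and Deneb with total return 33.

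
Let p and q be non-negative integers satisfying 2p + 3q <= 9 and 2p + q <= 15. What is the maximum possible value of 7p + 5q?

The continuous relaxation peaks at (4.5, 0) with value 31.50; rounding to a feasible lattice point costs some objective.
(p,q)=(4,0): 2·4+3·0=8≤9, 2·4+1·0=8≤15, objective 28.
(p,q)=(3,1): 2·3+3·1=9≤9, 2·3+1·1=7≤15, objective 26.
(p,q)=(3,0): 2·3+3·0=6≤9, 2·3+1·0=6≤15, objective 21.
Maximum is 28 at (p,q)=(4,0).

28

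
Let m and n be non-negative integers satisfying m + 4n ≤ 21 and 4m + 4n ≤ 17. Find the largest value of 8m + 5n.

32

Relaxing integrality, the LP optimum is 34.00 at (m,n) = (4.25, 0), which is not an integer point.
(m,n)=(4,0): 1·4+4·0=4≤21, 4·4+4·0=16≤17, objective 32.
(m,n)=(3,1): 1·3+4·1=7≤21, 4·3+4·1=16≤17, objective 29.
(m,n)=(3,0): 1·3+4·0=3≤21, 4·3+4·0=12≤17, objective 24.
No feasible integer point exceeds 32.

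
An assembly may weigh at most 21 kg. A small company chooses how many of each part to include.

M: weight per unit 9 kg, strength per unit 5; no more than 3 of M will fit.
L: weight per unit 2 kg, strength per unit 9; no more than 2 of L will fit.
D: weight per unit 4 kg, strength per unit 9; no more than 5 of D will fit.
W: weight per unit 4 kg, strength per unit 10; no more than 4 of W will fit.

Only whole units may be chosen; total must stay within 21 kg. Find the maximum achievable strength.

58

This is a bounded integer knapsack.
2×L and 4×W: weight 20 ≤ 21, strength 2·9 + 4·10 = 58.
2×L, 1×D, and 3×W: weight 20 ≤ 21, strength 2·9 + 1·9 + 3·10 = 57.
Best is 58.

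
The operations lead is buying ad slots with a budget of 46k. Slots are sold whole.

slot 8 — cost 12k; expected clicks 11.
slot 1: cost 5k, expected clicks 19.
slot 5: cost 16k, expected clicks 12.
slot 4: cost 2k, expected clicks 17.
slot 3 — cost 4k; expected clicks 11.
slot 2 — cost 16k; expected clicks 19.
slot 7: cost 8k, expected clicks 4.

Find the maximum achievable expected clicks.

78

This is an integer program with binary decision variables.
Allowing fractional choices, the relaxed optimum would be about 82.2, but ad slots are indivisible.
slot 8 + slot 1 + slot 4 + slot 3 + slot 2: cost 12 + 5 + 2 + 4 + 16 = 39 ≤ 46, expected clicks 11 + 19 + 17 + 11 + 19 = 77.
slot 1 + slot 5 + slot 4 + slot 3 + slot 2: cost 5 + 16 + 2 + 4 + 16 = 43 ≤ 46, expected clicks 19 + 12 + 17 + 11 + 19 = 78.
slot 1 + slot 4 + slot 3 + slot 2 + slot 7: cost 5 + 2 + 4 + 16 + 8 = 35 ≤ 46, expected clicks 19 + 17 + 11 + 19 + 4 = 70.
Best is slot 1, slot 5, slot 4, slot 3, and slot 2 with total expected clicks 78.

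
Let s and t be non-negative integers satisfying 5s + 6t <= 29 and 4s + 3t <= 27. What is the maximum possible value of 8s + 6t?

40

(s,t)=(5,0): 5·5+6·0=25≤29, 4·5+3·0=20≤27, objective 40.
(s,t)=(4,1): 5·4+6·1=26≤29, 4·4+3·1=19≤27, objective 38.
(s,t)=(4,0): 5·4+6·0=20≤29, 4·4+3·0=16≤27, objective 32.
Maximum is 40 at (s,t)=(5,0).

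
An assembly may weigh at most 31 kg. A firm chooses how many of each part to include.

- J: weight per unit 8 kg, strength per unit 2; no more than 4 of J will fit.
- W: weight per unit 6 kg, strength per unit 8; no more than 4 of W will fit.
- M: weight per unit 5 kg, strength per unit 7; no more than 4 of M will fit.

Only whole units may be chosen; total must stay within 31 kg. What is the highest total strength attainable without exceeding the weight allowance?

39

This is a bounded integer knapsack.
4×W and 1×M: weight 29 ≤ 31, strength 4·8 + 1·7 = 39.
3×W and 2×M: weight 28 ≤ 31, strength 3·8 + 2·7 = 38.
Best is 39.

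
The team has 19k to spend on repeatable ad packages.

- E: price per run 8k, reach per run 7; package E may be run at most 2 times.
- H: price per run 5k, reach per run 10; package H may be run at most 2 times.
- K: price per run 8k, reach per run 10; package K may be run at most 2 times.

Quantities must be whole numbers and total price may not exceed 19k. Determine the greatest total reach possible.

1×E and 2×H: price 18 ≤ 19, reach 1·7 + 2·10 = 27.
2×H and 1×K: price 18 ≤ 19, reach 2·10 + 1·10 = 30.
Best is 30.

30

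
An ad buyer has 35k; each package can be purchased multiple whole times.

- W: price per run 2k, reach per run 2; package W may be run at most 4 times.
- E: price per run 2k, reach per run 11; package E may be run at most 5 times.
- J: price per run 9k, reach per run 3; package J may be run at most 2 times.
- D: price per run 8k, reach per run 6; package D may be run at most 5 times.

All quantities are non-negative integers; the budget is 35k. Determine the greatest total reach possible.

5×E and 3×D: price 34 ≤ 35, reach 5·11 + 3·6 = 73.
4×W, 5×E, and 2×D: price 34 ≤ 35, reach 4·2 + 5·11 + 2·6 = 75.
Best is 75.

75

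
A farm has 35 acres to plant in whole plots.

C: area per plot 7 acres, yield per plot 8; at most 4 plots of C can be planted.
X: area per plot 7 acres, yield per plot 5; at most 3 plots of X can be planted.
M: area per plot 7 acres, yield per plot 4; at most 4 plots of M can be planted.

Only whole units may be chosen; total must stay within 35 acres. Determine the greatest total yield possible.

C has the best ratio (8/7); taking only C gives at most 4×8 = 32 (stopped by the supply cap of 4).
Mixing does better — 4×C and 1×X: area 35 ≤ 35, yield 4·8 + 1·5 = 37.

37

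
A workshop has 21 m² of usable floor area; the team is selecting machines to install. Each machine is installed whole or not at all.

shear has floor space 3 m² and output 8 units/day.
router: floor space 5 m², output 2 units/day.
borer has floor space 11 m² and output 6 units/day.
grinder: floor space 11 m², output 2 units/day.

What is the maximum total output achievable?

16

This is a 0-1 knapsack instance.
shear + router + borer: floor space 3 + 5 + 11 = 19 ≤ 21, output 8 + 2 + 6 = 16.
shear + borer: floor space 3 + 11 = 14 ≤ 21, output 8 + 6 = 14.
Best is shear, router, and borer with total output 16.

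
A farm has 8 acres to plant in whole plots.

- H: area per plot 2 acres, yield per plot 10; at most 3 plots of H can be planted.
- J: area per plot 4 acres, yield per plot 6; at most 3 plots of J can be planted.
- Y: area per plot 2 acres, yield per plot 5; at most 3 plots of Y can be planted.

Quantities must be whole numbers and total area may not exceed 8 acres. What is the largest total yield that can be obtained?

2×H and 2×Y: area 8 ≤ 8, yield 2·10 + 2·5 = 30.
3×H and 1×Y: area 8 ≤ 8, yield 3·10 + 1·5 = 35.
Best is 35.

35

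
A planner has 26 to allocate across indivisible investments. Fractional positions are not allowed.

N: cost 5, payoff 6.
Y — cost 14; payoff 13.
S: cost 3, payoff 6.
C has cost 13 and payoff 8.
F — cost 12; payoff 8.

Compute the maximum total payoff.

Allowing fractional choices, the relaxed optimum would be about 27.7, but investments are indivisible.
N + Y + S: cost 5 + 14 + 3 = 22 ≤ 26, payoff 6 + 13 + 6 = 25.
Y + F: cost 14 + 12 = 26 ≤ 26, payoff 13 + 8 = 21.
Best is N, Y, and S with total payoff 25.

25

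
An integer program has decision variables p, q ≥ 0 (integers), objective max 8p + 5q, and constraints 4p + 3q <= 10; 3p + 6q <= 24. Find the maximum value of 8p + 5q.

18

Relaxing integrality, the LP optimum is 20.00 at (p,q) = (2.5, 0), which is not an integer point.
(p,q)=(1,2): 4·1+3·2=10≤10, 3·1+6·2=15≤24, objective 18.
(p,q)=(2,0): 4·2+3·0=8≤10, 3·2+6·0=6≤24, objective 16.
(p,q)=(0,3): 4·0+3·3=9≤10, 3·0+6·3=18≤24, objective 15.
(p,q)=(1,1): 4·1+3·1=7≤10, 3·1+6·1=9≤24, objective 13.
The best lattice point is (1,2), giving 18.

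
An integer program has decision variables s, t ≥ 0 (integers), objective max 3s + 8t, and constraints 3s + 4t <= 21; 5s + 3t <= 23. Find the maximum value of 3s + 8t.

(s,t)=(0,5): 3·0+4·5=20≤21, 5·0+3·5=15≤23, objective 40.
(s,t)=(1,4): 3·1+4·4=19≤21, 5·1+3·4=17≤23, objective 35.
(s,t)=(0,4): 3·0+4·4=16≤21, 5·0+3·4=12≤23, objective 32.
No feasible integer point exceeds 40.

40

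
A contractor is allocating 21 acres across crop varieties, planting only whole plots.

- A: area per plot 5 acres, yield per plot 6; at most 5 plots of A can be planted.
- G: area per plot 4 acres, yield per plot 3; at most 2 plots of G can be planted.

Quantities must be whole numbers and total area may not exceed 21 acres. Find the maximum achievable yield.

24

4×A: area 20 ≤ 21, yield 4·6 = 24.
3×A and 1×G: area 19 ≤ 21, yield 3·6 + 1·3 = 21.
Best is 24.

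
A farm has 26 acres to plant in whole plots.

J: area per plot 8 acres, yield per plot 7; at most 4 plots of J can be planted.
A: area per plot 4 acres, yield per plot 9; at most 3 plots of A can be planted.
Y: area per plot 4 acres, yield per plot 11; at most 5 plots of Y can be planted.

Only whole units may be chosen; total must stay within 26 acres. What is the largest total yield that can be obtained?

This is a bounded integer knapsack.
1×A and 5×Y: area 24 ≤ 26, yield 1·9 + 5·11 = 64.
2×A and 4×Y: area 24 ≤ 26, yield 2·9 + 4·11 = 62.
Best is 64.

64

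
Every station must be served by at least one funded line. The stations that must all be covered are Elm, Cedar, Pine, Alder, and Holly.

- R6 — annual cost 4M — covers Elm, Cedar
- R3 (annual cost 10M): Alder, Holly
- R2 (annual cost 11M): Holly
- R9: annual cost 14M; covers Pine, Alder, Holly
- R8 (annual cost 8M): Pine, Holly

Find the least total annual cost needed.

This is a weighted set-cover instance.
The greedy cost-per-new-station heuristic would pick R6, R8, and R3 for 22, but a cheaper cover exists.
Choose R6 and R9: together they cover Elm, Cedar, Pine, Alder, Holly — every station.
Total annual cost: 4 + 14 = 18.
No cover costs less than 18.

18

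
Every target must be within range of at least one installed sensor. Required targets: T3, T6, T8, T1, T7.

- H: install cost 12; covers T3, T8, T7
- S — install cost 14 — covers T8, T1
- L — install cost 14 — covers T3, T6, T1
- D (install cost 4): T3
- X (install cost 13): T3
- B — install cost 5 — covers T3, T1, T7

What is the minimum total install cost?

This is a weighted set-cover instance.
The greedy cost-per-new-target heuristic would pick B, H, and L for 31, but a cheaper cover exists.
Choose H and L: together they cover T3, T6, T8, T1, T7 — every target.
Total install cost: 12 + 14 = 26.
No cover costs less than 26.

26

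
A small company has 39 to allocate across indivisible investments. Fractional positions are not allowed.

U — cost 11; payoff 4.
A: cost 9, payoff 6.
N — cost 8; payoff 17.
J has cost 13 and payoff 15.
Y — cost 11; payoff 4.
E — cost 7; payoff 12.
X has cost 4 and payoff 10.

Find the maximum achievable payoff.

A + N + J + E: cost 9 + 8 + 13 + 7 = 37 ≤ 39, payoff 6 + 17 + 15 + 12 = 50.
N + J + E + X: cost 8 + 13 + 7 + 4 = 32 ≤ 39, payoff 17 + 15 + 12 + 10 = 54.
U + A + N + E + X: cost 11 + 9 + 8 + 7 + 4 = 39 ≤ 39, payoff 4 + 6 + 17 + 12 + 10 = 49.
Best is N, J, E, and X with total payoff 54.

54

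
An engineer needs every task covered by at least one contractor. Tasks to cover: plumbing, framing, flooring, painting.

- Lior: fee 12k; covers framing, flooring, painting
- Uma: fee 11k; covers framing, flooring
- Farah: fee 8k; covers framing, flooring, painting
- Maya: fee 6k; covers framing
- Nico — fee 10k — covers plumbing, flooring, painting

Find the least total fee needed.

16

The greedy cost-per-new-task heuristic would pick Farah and Nico for 18, but a cheaper cover exists.
Choose Maya and Nico: together they cover plumbing, framing, flooring, painting — every task.
Total fee: 6 + 10 = 16.
No cover costs less than 16.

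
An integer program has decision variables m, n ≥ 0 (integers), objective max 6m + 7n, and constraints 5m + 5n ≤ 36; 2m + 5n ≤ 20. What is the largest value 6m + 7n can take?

44

Relaxing integrality, the LP optimum is 45.07 at (m,n) = (5.33, 1.87), which is not an integer point.
(m,n)=(5,2): 5·5+5·2=35≤36, 2·5+5·2=20≤20, objective 44.
(m,n)=(6,1): 5·6+5·1=35≤36, 2·6+5·1=17≤20, objective 43.
Maximum is 44 at (m,n)=(5,2).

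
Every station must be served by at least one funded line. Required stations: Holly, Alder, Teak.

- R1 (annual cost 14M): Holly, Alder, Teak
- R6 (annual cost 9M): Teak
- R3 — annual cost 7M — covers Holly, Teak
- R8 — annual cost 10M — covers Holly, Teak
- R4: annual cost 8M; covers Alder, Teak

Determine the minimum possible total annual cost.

The greedy cost-per-new-station heuristic would pick R3 and R4 for 15, but a cheaper cover exists.
R1 alone covers Holly, Alder, Teak — every station.
Total annual cost: 14.
No cover costs less than 14.

14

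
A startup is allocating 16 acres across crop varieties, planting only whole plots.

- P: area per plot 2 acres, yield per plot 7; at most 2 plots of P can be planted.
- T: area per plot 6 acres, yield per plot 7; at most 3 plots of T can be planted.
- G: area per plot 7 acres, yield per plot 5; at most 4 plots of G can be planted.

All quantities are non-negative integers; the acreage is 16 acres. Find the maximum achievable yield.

28

P has the best ratio (7/2); taking only P gives at most 2×7 = 14 (stopped by the supply cap of 2).
Mixing does better — 2×P and 2×T: area 16 ≤ 16, yield 2·7 + 2·7 = 28.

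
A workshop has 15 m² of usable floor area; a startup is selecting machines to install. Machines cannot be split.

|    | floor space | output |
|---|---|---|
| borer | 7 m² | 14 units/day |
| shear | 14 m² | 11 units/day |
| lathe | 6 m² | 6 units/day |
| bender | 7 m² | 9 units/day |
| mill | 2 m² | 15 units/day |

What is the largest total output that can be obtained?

Allowing fractional choices, the relaxed optimum would be about 36.7, but machines are indivisible.
lathe + bender + mill: floor space 6 + 7 + 2 = 15 ≤ 15, output 6 + 9 + 15 = 30.
borer + lathe + mill: floor space 7 + 6 + 2 = 15 ≤ 15, output 14 + 6 + 15 = 35.
Best is borer, lathe, and mill with total output 35.

35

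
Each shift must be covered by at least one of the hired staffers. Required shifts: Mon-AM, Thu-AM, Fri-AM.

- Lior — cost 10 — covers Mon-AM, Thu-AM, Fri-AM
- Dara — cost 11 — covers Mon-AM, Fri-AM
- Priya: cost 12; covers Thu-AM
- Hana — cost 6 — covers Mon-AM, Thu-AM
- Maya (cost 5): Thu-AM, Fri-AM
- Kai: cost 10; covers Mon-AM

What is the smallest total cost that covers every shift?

10

This is an integer covering problem.
Lior alone covers Mon-AM, Thu-AM, Fri-AM — every shift.
Total cost: 10.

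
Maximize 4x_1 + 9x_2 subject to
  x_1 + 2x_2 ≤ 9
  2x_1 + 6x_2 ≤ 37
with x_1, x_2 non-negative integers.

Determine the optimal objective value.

40

Relaxing integrality, the LP optimum is 40.50 at (x_1,x_2) = (0, 4.5), which is not an integer point.
(x_1,x_2)=(1,4): 1·1+2·4=9≤9, 2·1+6·4=26≤37, objective 40.
(x_1,x_2)=(0,4): 1·0+2·4=8≤9, 2·0+6·4=24≤37, objective 36.
(x_1,x_2)=(2,3): 1·2+2·3=8≤9, 2·2+6·3=22≤37, objective 35.
No feasible integer point exceeds 40.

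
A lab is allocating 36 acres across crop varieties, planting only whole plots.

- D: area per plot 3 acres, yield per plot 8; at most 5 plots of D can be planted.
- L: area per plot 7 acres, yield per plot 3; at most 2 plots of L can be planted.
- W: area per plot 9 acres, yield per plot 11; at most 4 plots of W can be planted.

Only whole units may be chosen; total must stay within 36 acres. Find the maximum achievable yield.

62

5×D and 2×W: area 33 ≤ 36, yield 5·8 + 2·11 = 62.
3×D and 3×W: area 36 ≤ 36, yield 3·8 + 3·11 = 57.
Best is 62.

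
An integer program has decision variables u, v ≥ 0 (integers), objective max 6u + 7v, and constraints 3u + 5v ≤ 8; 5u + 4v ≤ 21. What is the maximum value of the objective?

13

(u,v)=(1,1) is feasible, giving 13.
(u,v)=(2,0) is feasible, giving 12.
(u,v)=(0,1) is feasible, giving 7.
(u,v)=(1,0) is feasible, giving 6.
The best lattice point is (1,1), giving 13.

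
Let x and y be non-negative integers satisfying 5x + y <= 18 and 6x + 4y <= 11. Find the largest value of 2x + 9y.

(x,y)=(0,2) is feasible, giving 18.
(x,y)=(1,1) is feasible, giving 11.
(x,y)=(0,1) is feasible, giving 9.
No feasible integer point exceeds 18.

18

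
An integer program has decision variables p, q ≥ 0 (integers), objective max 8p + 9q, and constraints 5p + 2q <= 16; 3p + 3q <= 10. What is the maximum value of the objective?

27

The continuous relaxation peaks at (0, 3.33) with value 30.00; rounding to a feasible lattice point costs some objective.
(p,q)=(0,3): 5·0+2·3=6≤16, 3·0+3·3=9≤10, objective 27.
(p,q)=(1,2): 5·1+2·2=9≤16, 3·1+3·2=9≤10, objective 26.
The best lattice point is (0,3), giving 27.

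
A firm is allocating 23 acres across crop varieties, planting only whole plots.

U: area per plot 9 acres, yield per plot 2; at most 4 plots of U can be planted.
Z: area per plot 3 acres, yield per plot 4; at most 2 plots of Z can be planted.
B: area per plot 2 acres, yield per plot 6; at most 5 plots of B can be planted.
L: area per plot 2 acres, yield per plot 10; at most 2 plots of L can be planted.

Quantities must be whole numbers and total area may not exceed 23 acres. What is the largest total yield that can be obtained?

58

Take 2×Z, 5×B, and 2×L: area 20 ≤ 23, yield 2·4 + 5·6 + 2·10 = 58.
L has the best ratio (10/2) and is taken to its limit of 2; remaining capacity is filled optimally with the others.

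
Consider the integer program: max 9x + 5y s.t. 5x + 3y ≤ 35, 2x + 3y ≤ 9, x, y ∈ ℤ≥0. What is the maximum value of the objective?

36

(x,y)=(4,0) is feasible, giving 36.
(x,y)=(3,1) is feasible, giving 32.
(x,y)=(3,0) is feasible, giving 27.
The best lattice point is (4,0), giving 36.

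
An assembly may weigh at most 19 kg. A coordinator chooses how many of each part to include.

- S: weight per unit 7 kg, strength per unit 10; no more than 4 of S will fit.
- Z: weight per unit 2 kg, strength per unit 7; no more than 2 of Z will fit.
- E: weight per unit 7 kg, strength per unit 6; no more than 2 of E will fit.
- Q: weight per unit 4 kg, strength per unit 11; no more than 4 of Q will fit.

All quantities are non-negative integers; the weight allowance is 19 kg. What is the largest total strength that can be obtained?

Z has the best ratio (7/2); taking only Z gives at most 2×7 = 14 (stopped by the supply cap of 2).
Mixing does better — 1×Z and 4×Q: weight 18 ≤ 19, strength 1·7 + 4·11 = 51.

51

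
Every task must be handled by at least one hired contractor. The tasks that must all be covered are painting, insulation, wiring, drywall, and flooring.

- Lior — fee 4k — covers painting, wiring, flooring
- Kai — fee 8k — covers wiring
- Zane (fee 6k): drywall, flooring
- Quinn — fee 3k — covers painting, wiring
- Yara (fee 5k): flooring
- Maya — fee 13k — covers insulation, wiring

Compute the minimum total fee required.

22

The greedy cost-per-new-task heuristic would pick Lior, Zane, and Maya for 23, but a cheaper cover exists.
Choose Zane, Quinn, and Maya: together they cover painting, insulation, wiring, drywall, flooring — every task.
Total fee: 6 + 3 + 13 = 22.
No cover costs less than 22.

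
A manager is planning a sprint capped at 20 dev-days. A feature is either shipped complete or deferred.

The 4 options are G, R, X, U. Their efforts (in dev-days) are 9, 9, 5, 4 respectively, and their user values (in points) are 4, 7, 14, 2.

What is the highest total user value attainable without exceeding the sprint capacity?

This is a 0-1 knapsack instance.
Take R, X, and U: effort 9 + 5 + 4 = 18 ≤ 20, user value 7 + 14 + 2 = 23.
No other feasible combination does better.

23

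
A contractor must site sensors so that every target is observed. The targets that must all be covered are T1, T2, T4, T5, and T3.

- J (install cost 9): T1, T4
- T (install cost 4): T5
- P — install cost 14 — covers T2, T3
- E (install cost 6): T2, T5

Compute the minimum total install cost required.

The greedy cost-per-new-target heuristic would pick E, J, and P for 29, but a cheaper cover exists.
Choose J, T, and P: together they cover T1, T2, T4, T5, T3 — every target.
Total install cost: 9 + 4 + 14 = 27.
No cover costs less than 27.

27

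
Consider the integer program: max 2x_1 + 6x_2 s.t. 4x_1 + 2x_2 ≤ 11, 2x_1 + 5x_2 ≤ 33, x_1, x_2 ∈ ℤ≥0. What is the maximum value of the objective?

30

Relaxing integrality, the LP optimum is 33.00 at (x_1,x_2) = (0, 5.5), which is not an integer point.
(x_1,x_2)=(0,5): 4·0+2·5=10≤11, 2·0+5·5=25≤33, objective 30.
(x_1,x_2)=(0,4): 4·0+2·4=8≤11, 2·0+5·4=20≤33, objective 24.
The best lattice point is (0,5), giving 30.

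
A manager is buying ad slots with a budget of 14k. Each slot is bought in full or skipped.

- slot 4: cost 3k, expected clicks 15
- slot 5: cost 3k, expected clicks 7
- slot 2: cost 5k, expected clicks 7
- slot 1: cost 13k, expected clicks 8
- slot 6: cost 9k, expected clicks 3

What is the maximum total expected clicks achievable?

29

Treat it as a binary knapsack problem.
Take slot 4, slot 5, and slot 2: cost 3 + 3 + 5 = 11 ≤ 14, expected clicks 15 + 7 + 7 = 29.
No other feasible combination does better.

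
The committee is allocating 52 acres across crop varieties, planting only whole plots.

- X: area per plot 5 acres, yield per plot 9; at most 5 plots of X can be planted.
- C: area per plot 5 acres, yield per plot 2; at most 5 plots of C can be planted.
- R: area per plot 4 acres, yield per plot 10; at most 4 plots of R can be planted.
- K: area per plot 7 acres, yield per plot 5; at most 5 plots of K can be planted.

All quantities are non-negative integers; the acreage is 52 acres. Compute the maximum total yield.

R has the best ratio (10/4); taking only R gives at most 4×10 = 40 (stopped by the supply cap of 4).
Mixing does better — 5×X, 4×R, and 1×K: area 48 ≤ 52, yield 5·9 + 4·10 + 1·5 = 90.

90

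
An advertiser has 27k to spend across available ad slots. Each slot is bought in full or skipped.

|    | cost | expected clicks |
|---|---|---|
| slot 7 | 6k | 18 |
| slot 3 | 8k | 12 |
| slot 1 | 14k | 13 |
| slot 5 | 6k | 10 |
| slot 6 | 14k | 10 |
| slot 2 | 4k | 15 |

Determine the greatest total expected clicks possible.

55

Allowing fractional choices, the relaxed optimum would be about 57.8, but ad slots are indivisible.
slot 7 + slot 1 + slot 2: cost 6 + 14 + 4 = 24 ≤ 27, expected clicks 18 + 13 + 15 = 46.
slot 7 + slot 3 + slot 5 + slot 2: cost 6 + 8 + 6 + 4 = 24 ≤ 27, expected clicks 18 + 12 + 10 + 15 = 55.
slot 7 + slot 3 + slot 2: cost 6 + 8 + 4 = 18 ≤ 27, expected clicks 18 + 12 + 15 = 45.
Best is slot 7, slot 3, slot 5, and slot 2 with total expected clicks 55.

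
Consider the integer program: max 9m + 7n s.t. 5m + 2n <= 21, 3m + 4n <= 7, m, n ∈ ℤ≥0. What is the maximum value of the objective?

Relaxing integrality, the LP optimum is 21.00 at (m,n) = (2.33, 0), which is not an integer point.
(m,n)=(2,0): 5·2+2·0=10≤21, 3·2+4·0=6≤7, objective 18.
(m,n)=(1,1): 5·1+2·1=7≤21, 3·1+4·1=7≤7, objective 16.
Maximum is 18 at (m,n)=(2,0).

18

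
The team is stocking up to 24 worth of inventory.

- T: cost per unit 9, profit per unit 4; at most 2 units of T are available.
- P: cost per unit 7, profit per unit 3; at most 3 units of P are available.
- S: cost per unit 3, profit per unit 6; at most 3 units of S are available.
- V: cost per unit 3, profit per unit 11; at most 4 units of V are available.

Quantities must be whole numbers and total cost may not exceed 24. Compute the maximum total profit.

V has the best ratio (11/3); taking only V gives at most 4×11 = 44 (stopped by the supply cap of 4).
Mixing does better — 3×S and 4×V: cost 21 ≤ 24, profit 3·6 + 4·11 = 62.

62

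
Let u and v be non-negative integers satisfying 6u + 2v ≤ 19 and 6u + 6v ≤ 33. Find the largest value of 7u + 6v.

32

The continuous relaxation peaks at (2, 3.5) with value 35.00; rounding to a feasible lattice point costs some objective.
(u,v)=(2,3): 6·2+2·3=18≤19, 6·2+6·3=30≤33, objective 32.
(u,v)=(1,4): 6·1+2·4=14≤19, 6·1+6·4=30≤33, objective 31.
(u,v)=(2,2): 6·2+2·2=16≤19, 6·2+6·2=24≤33, objective 26.
(u,v)=(1,3): 6·1+2·3=12≤19, 6·1+6·3=24≤33, objective 25.
No feasible integer point exceeds 32.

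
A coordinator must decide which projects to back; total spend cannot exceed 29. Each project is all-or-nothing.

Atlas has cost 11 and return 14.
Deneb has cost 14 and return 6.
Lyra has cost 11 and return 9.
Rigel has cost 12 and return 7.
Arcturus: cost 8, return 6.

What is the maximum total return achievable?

Take Atlas and Lyra: cost 11 + 11 = 22 ≤ 29, return 14 + 9 = 23.
No other feasible combination does better.

23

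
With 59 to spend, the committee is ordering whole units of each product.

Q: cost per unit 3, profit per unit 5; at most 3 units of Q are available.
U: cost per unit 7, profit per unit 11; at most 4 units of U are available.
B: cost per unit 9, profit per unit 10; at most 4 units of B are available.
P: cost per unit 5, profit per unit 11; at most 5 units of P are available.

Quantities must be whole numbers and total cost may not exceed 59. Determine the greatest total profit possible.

109

1×Q, 4×U, and 5×P: cost 56 ≤ 59, profit 1·5 + 4·11 + 5·11 = 104.
2×Q, 4×U, and 5×P: cost 59 ≤ 59, profit 2·5 + 4·11 + 5·11 = 109.
Best is 109.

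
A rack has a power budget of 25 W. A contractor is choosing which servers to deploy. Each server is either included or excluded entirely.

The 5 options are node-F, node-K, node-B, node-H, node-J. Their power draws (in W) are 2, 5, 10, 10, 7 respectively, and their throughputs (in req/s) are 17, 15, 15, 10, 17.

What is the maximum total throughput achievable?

This is an integer program with binary decision variables.
Take node-F, node-K, node-B, and node-J: power draw 2 + 5 + 10 + 7 = 24 ≤ 25, throughput 17 + 15 + 15 + 17 = 64.
No other feasible combination does better.

64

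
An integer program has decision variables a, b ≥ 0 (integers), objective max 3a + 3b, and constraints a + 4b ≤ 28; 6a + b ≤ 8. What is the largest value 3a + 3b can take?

Relaxing integrality, the LP optimum is 21.39 at (a,b) = (0.174, 6.96), which is not an integer point.
(a,b)=(0,7): 1·0+4·7=28≤28, 6·0+1·7=7≤8, objective 21.
(a,b)=(0,6): 1·0+4·6=24≤28, 6·0+1·6=6≤8, objective 18.
(a,b)=(0,5): 1·0+4·5=20≤28, 6·0+1·5=5≤8, objective 15.
Maximum is 21 at (a,b)=(0,7).

21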